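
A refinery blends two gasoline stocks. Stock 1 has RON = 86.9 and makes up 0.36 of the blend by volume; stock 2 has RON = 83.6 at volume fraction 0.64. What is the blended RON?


Linear blending: RON_blend = sum(vi * RONi)
Contribution 1: 0.36 * 86.9 = 31.284
Contribution 2: 0.64 * 83.6 = 53.504
RON_blend = 31.284 + 53.504 = 84.788

84.788


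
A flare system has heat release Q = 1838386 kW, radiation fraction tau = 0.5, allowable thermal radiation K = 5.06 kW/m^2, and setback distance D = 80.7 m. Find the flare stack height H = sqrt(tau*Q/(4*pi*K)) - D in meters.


tau*Q/(4*pi*K) = 0.5 * 1838386 / (4 * pi * 5.06) = 14455.9
sqrt(14455.9) = 120.233
H = 120.233 - 80.7 = 39.53

39.53 m


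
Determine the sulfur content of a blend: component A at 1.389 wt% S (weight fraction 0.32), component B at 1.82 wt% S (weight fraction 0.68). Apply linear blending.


Linear sulfur blending: S_blend = x1*S1 + x2*S2
Contribution 1: 0.32 * 1.389 = 0.44448 wt%
Contribution 2: 0.68 * 1.82 = 1.2376 wt%
S_blend = 0.44448 + 1.2376 = 1.68208

1.68208 wt%


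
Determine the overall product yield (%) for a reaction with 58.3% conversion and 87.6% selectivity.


Overall yield = conversion (%) * selectivity (%) / 100
Conversion = 58.3%, Selectivity = 87.6%
Y = 58.3 * 87.6 / 100
= 51.0708 %

51.0708 %


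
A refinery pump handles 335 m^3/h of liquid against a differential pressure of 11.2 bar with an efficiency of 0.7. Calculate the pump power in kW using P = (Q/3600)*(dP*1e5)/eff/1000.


Q = 335 / 3600 = 0.0930556 m^3/s
P = 0.0930556 * (11.2 * 1e5) / 0.7 / 1000 = 148.9

148.9 kW


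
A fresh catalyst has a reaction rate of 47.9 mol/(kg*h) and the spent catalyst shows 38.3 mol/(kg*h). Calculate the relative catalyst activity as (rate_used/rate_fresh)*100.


Activity (%) = (rate_used / rate_fresh) * 100
rate_used = 38.3, rate_fresh = 47.9
= (38.3 / 47.9) * 100
= 0.7996 * 100 = 79.96

79.96 %


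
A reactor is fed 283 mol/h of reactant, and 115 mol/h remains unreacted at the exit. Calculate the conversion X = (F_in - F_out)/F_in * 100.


X = (F_in - F_out) / F_in * 100
Moles reacted = 283 - 115 = 168
X = 168 / 283 * 100
= 0.5936 * 100
= 59.36 %

59.36 %


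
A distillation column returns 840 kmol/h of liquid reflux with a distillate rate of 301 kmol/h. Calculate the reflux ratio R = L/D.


Reflux ratio definition: R = L / D (liquid returned / distillate withdrawn)
L = 840 kmol/h, D = 301 kmol/h
R = 840 / 301 = 2.791

2.791


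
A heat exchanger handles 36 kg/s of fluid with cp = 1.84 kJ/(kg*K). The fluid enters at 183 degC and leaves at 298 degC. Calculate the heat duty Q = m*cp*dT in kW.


Q = m_dot * cp * delta_T
delta_T = 298 - 183 = 115 K
Q = 36 * 1.84 * 115
= 66.24 * 115
= 7617.6 kW

7617.6 kW


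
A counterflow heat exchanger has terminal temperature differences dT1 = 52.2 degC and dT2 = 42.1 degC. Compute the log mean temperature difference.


LMTD = (dT1 - dT2) / ln(dT1/dT2)
= (52.2 - 42.1) / ln(52.2 / 42.1) = 10.1 / 0.215035 = 46.97

46.97 degC


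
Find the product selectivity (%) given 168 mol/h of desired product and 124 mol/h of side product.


Selectivity = desired / (desired + undesired) * 100
Total products = 168 + 124 = 292 mol/h
S = 168 / 292 * 100
= 0.5753 * 100
= 57.53 %

57.53 %


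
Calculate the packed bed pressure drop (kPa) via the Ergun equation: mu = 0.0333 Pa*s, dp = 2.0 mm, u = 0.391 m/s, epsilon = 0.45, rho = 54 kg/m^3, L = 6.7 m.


dp = 2.0 mm = 0.002 m
Viscous term = 150*0.0333*0.391*(1-0.45)^2 / (0.002^2*0.45^3) = 1620840
Inertial term = 1.75*54*0.391^2*(1-0.45) / (0.002*0.45^3) = 43599.4
dP/L = 1620840 + 43599.4 = 1664440 Pa/m
dP = 1664440 * 6.7 / 1000 = 11150 kPa

11150 kPa


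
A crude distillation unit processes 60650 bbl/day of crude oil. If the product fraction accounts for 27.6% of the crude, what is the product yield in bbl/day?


Crude throughput = 60650 bbl/day
Fraction yield = 27.6%
yield = throughput * fraction / 100
yield = 60650 * 27.6 / 100 = 16739.4

16739.4 bbl/day


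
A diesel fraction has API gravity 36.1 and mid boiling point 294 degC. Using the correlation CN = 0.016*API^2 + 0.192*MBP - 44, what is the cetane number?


CN = 0.016 * 36.1^2 + 0.192 * 294 - 44
CN = 20.85136 + 56.448 - 44 = 33.29936

33.29936


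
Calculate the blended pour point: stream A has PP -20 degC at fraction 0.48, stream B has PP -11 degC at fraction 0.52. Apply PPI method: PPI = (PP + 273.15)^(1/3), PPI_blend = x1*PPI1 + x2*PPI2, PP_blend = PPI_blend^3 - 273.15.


PPI_1 = (-20 + 273.15)^(1/3) = 6.325953
PPI_2 = (-11 + 273.15)^(1/3) = 6.400049
PPI_blend = 0.48 * 6.325953 + 0.52 * 6.400049 = 6.364483
PP_blend = 6.364483^3 - 273.15 = 257.8038 - 273.15 = -15.35

-15.35 degC


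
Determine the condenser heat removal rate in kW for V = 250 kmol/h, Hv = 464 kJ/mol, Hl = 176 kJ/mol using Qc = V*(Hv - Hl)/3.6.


Qc = 250 * (464 - 176) / 3.6 = 250 * 288 / 3.6 = 20000

20000 kW


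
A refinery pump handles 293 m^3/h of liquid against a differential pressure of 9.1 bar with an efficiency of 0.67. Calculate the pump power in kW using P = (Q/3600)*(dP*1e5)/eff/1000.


Q = 293 / 3600 = 0.0813889 m^3/s
P = 0.0813889 * (9.1 * 1e5) / 0.67 / 1000 = 110.5

110.5 kW


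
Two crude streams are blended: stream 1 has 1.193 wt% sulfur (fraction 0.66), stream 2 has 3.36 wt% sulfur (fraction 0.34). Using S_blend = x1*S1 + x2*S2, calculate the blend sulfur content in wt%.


Linear sulfur blending: S_blend = x1*S1 + x2*S2
Contribution 1: 0.66 * 1.193 = 0.78738 wt%
Contribution 2: 0.34 * 3.36 = 1.1424 wt%
S_blend = 0.78738 + 1.1424 = 1.92978

1.92978 wt%


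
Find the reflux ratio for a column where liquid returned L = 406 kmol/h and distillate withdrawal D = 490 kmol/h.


Reflux ratio definition: R = L / D (liquid returned / distillate withdrawn)
L = 406 kmol/h, D = 490 kmol/h
R = 406 / 490 = 0.8286

0.8286


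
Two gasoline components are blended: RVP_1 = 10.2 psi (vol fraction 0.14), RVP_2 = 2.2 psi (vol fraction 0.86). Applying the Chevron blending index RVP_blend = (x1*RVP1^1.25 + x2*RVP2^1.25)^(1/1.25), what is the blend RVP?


Chevron index: RVP_blend = (sum xi*RVPi^1.25)^(1/1.25)
RVP^1.25 terms: 0.14 * 10.2^1.25 + 0.86 * 2.2^1.25 = 4.85622
RVP_blend = 4.85622^(1/1.25) = 3.540

3.540 psi


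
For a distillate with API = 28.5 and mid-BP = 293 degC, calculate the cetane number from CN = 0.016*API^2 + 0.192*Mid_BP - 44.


CN = 0.016 * 28.5^2 + 0.192 * 293 - 44
CN = 12.996 + 56.256 - 44 = 25.252

25.252


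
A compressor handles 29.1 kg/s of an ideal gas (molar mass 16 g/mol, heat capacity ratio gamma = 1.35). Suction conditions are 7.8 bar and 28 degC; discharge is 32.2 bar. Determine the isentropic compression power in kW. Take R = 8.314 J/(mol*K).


Isentropic work: W = m*(gamma/(gamma-1))*(R*T1/MW)*((P2/P1)^((gamma-1)/gamma) - 1)
T1 = 28 + 273.15 = 301.15 K
Pressure ratio = 32.2 / 7.8 = 4.12821
Exponent = (1.35 - 1)/1.35 = 0.259259
(P2/P1)^exp - 1 = 4.12821^0.259259 - 1 = 0.444248
W = 29.1 * 1.35 / 0.35 * 8.314 * 301.15 / 16 * 0.444248 = 7803

7803 kW


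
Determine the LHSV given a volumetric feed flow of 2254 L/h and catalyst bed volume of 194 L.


LHSV = volumetric feed rate / catalyst volume
= 2254 L/h / 194 L
= 11.62 h^-1

11.62 h^-1


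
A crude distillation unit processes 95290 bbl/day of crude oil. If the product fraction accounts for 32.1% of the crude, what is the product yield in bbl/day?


Crude throughput = 95290 bbl/day
Fraction yield = 32.1%
yield = throughput * fraction / 100
yield = 95290 * 32.1 / 100 = 30588.09

30588.09 bbl/day


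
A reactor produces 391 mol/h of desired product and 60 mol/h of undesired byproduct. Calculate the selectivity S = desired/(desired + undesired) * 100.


Selectivity = desired / (desired + undesired) * 100
Total products = 391 + 60 = 451 mol/h
S = 391 / 451 * 100
= 0.8670 * 100
= 86.70 %

86.70 %


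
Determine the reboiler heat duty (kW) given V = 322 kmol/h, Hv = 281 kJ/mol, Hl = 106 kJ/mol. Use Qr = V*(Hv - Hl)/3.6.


Qr = 322 * (281 - 106) / 3.6 = 322 * 175 / 3.6 = 15650

15650 kW


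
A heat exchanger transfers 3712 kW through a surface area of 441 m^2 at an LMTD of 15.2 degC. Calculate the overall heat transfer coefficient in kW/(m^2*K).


From Q = U*A*LMTD, U = Q / (A * LMTD)
U = 3712 / (441 * 15.2) = 3712 / 6703.2 = 0.5538

0.5538 kW/(m^2*K)


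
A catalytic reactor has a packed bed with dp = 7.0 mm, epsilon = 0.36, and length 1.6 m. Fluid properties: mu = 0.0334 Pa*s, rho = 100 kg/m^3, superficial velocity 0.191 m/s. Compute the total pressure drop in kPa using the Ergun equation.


dp = 7.0 mm = 0.007 m
Viscous term = 150*0.0334*0.191*(1-0.36)^2 / (0.007^2*0.36^3) = 171446
Inertial term = 1.75*100*0.191^2*(1-0.36) / (0.007*0.36^3) = 12510.6
dP/L = 171446 + 12510.6 = 183957 Pa/m
dP = 183957 * 1.6 / 1000 = 294.3 kPa

294.3 kPa


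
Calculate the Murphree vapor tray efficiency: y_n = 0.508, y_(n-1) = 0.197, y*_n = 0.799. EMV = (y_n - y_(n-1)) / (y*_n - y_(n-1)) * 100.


Murphree vapor efficiency: EMV = (y_n - y_(n-1)) / (y*_n - y_(n-1)) * 100
EMV = (0.508 - 0.197) / (0.799 - 0.197) * 100 = 0.311 / 0.602 * 100 = 51.66

51.66 %


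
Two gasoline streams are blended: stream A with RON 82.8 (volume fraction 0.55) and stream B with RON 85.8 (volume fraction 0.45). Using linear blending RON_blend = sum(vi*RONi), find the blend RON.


Linear blending: RON_blend = sum(vi * RONi)
Contribution 1: 0.55 * 82.8 = 45.54
Contribution 2: 0.45 * 85.8 = 38.61
RON_blend = 45.54 + 38.61 = 84.15

84.15


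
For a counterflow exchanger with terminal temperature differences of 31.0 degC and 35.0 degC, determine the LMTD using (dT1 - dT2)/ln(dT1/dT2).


LMTD = (dT1 - dT2) / ln(dT1/dT2)
= (31.0 - 35.0) / ln(31.0 / 35.0) = -4 / -0.121361 = 32.96

32.96 degC


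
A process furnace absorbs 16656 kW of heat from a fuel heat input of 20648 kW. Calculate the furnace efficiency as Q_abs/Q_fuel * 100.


Furnace efficiency = Q_absorbed / Q_fuel * 100
= 16656 / 20648 * 100 = 80.67

80.67 %


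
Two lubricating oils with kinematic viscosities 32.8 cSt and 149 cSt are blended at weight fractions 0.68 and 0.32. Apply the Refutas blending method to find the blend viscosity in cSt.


Refutas method: VBN_i = 14.534*ln(ln(visc_i + 0.8)) + 10.975, blended linearly by mass fraction; since VBN is linear in VBI_i = ln(ln(visc_i + 0.8)) and the fractions sum to 1, blend VBI directly: visc = exp(exp(VBI_blend)) - 0.8
VBI_1 = ln(ln(32.8 + 0.8)) = 1.2569
VBI_2 = ln(ln(149 + 0.8)) = 1.6113
VBI_blend = 0.68 * 1.2569 + 0.32 * 1.6113 = 1.37031
visc_blend = exp(exp(1.37031)) - 0.8 = 50.44

50.44 cSt


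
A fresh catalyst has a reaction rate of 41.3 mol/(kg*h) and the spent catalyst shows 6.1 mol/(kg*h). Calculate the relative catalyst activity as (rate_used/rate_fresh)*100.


Activity (%) = (rate_used / rate_fresh) * 100
rate_used = 6.1, rate_fresh = 41.3
= (6.1 / 41.3) * 100
= 0.1477 * 100 = 14.77

14.77 %


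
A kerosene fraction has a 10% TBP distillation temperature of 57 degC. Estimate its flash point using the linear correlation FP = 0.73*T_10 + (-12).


FP = 0.73 * 57 + (-12) = 29.61

29.61 degC


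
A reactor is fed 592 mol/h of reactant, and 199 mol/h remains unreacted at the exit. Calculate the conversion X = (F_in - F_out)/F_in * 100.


X = (F_in - F_out) / F_in * 100
Moles reacted = 592 - 199 = 393
X = 393 / 592 * 100
= 0.6639 * 100
= 66.39 %

66.39 %


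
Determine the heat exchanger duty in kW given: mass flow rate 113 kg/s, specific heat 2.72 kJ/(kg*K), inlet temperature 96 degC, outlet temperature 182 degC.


Q = m_dot * cp * delta_T
delta_T = 182 - 96 = 86 K
Q = 113 * 2.72 * 86
= 307.36 * 86
= 26432.96 kW

26432.96 kW


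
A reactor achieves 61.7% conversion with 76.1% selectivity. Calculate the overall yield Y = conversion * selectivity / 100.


Overall yield = conversion (%) * selectivity (%) / 100
Conversion = 61.7%, Selectivity = 76.1%
Y = 61.7 * 76.1 / 100
= 46.9537 %

46.9537 %


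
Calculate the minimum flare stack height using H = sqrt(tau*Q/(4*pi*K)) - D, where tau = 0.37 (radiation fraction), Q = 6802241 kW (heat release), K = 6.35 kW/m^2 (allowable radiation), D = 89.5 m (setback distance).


tau*Q/(4*pi*K) = 0.37 * 6802241 / (4 * pi * 6.35) = 31540.6
sqrt(31540.6) = 177.597
H = 177.597 - 89.5 = 88.10

88.10 m


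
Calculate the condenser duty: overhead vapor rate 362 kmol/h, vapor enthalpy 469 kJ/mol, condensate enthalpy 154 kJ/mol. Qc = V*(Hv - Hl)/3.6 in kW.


Qc = 362 * (469 - 154) / 3.6 = 362 * 315 / 3.6 = 31680

31680 kW


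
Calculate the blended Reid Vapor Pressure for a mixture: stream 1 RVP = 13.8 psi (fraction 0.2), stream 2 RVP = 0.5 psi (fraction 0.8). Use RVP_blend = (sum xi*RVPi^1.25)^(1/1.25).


Chevron index: RVP_blend = (sum xi*RVPi^1.25)^(1/1.25)
RVP^1.25 terms: 0.2 * 13.8^1.25 + 0.8 * 0.5^1.25 = 5.65596
RVP_blend = 5.65596^(1/1.25) = 3.999

3.999 psi


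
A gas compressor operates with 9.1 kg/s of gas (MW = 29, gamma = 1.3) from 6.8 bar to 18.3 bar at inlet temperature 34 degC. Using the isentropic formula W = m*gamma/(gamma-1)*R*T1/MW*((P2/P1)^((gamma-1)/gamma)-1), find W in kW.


Isentropic work: W = m*(gamma/(gamma-1))*(R*T1/MW)*((P2/P1)^((gamma-1)/gamma) - 1)
T1 = 34 + 273.15 = 307.15 K
Pressure ratio = 18.3 / 6.8 = 2.69118
Exponent = (1.3 - 1)/1.3 = 0.230769
(P2/P1)^exp - 1 = 2.69118^0.230769 - 1 = 0.256659
W = 9.1 * 1.3 / 0.3 * 8.314 * 307.15 / 29 * 0.256659 = 891.2

891.2 kW


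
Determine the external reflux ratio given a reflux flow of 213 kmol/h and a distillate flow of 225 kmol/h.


Reflux ratio definition: R = L / D (liquid returned / distillate withdrawn)
L = 213 kmol/h, D = 225 kmol/h
R = 213 / 225 = 0.9467

0.9467


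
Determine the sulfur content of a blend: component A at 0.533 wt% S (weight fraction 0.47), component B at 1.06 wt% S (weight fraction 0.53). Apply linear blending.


Linear sulfur blending: S_blend = x1*S1 + x2*S2
Contribution 1: 0.47 * 0.533 = 0.25051 wt%
Contribution 2: 0.53 * 1.06 = 0.5618 wt%
S_blend = 0.25051 + 0.5618 = 0.81231

0.81231 wt%


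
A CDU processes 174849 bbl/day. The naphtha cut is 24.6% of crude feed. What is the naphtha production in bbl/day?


Crude throughput = 174849 bbl/day
Fraction yield = 24.6%
yield = throughput * fraction / 100
yield = 174849 * 24.6 / 100 = 43012.854

43012.854 bbl/day


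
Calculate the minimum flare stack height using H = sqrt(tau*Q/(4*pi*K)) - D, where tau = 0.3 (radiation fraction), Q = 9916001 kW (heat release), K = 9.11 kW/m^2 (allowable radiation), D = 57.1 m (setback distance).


tau*Q/(4*pi*K) = 0.3 * 9916001 / (4 * pi * 9.11) = 25985.4
sqrt(25985.4) = 161.2
H = 161.2 - 57.1 = 104.1

104.1 m


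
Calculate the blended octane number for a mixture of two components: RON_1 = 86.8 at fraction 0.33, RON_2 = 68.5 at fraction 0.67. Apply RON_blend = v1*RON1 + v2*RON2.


Linear blending: RON_blend = sum(vi * RONi)
Contribution 1: 0.33 * 86.8 = 28.644
Contribution 2: 0.67 * 68.5 = 45.895
RON_blend = 28.644 + 45.895 = 74.539

74.539


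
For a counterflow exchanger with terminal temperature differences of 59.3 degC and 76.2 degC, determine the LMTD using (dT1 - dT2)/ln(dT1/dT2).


LMTD = (dT1 - dT2) / ln(dT1/dT2)
= (59.3 - 76.2) / ln(59.3 / 76.2) = -16.9 / -0.250752 = 67.40

67.40 degC


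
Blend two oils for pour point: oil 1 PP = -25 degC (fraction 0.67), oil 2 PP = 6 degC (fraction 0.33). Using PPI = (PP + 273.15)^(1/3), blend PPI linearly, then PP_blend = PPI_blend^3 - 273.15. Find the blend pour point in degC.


PPI_1 = (-25 + 273.15)^(1/3) = 6.284028
PPI_2 = (6 + 273.15)^(1/3) = 6.535506
PPI_blend = 0.67 * 6.284028 + 0.33 * 6.535506 = 6.367016
PP_blend = 6.367016^3 - 273.15 = 258.1118 - 273.15 = -15.04

-15.04 degC


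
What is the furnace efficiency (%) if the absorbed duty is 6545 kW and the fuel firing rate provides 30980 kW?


Furnace efficiency = Q_absorbed / Q_fuel * 100
= 6545 / 30980 * 100 = 21.13

21.13 %


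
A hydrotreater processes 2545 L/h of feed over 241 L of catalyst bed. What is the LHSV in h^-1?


LHSV = volumetric feed rate / catalyst volume
= 2545 L/h / 241 L
= 10.56 h^-1

10.56 h^-1


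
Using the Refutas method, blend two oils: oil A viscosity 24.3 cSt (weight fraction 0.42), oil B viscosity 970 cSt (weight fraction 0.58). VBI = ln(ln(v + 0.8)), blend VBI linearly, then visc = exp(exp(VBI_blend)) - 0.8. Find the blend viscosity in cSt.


Refutas method: VBN_i = 14.534*ln(ln(visc_i + 0.8)) + 10.975, blended linearly by mass fraction; since VBN is linear in VBI_i = ln(ln(visc_i + 0.8)) and the fractions sum to 1, blend VBI directly: visc = exp(exp(VBI_blend)) - 0.8
VBI_1 = ln(ln(24.3 + 0.8)) = 1.17027
VBI_2 = ln(ln(970 + 0.8)) = 1.92835
VBI_blend = 0.42 * 1.17027 + 0.58 * 1.92835 = 1.60996
visc_blend = exp(exp(1.60996)) - 0.8 = 148.0

148.0 cSt


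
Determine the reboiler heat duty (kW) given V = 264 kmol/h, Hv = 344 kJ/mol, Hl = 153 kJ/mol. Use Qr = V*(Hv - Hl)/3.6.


Qr = 264 * (344 - 153) / 3.6 = 264 * 191 / 3.6 = 14010

14010 kW


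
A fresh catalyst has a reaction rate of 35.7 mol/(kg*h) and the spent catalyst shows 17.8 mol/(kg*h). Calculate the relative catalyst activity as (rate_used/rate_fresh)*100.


Activity (%) = (rate_used / rate_fresh) * 100
rate_used = 17.8, rate_fresh = 35.7
= (17.8 / 35.7) * 100
= 0.4986 * 100 = 49.86

49.86 %


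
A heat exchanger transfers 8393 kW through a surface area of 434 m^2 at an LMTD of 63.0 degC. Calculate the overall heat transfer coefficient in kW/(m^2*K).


From Q = U*A*LMTD, U = Q / (A * LMTD)
U = 8393 / (434 * 63.0) = 8393 / 27342 = 0.3070

0.3070 kW/(m^2*K)


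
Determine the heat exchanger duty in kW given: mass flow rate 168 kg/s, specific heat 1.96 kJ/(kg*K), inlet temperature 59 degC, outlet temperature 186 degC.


Q = m_dot * cp * delta_T
delta_T = 186 - 59 = 127 K
Q = 168 * 1.96 * 127
= 329.28 * 127
= 41818.56 kW

41818.56 kW


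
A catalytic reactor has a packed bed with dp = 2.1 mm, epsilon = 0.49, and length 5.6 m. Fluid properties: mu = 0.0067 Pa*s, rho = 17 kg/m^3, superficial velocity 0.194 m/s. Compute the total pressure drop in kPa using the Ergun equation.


dp = 2.1 mm = 0.0021 m
Viscous term = 150*0.0067*0.194*(1-0.49)^2 / (0.0021^2*0.49^3) = 97742
Inertial term = 1.75*17*0.194^2*(1-0.49) / (0.0021*0.49^3) = 2311.28
dP/L = 97742 + 2311.28 = 100053 Pa/m
dP = 100053 * 5.6 / 1000 = 560.3 kPa

560.3 kPa


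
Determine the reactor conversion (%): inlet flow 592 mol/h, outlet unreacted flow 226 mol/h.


X = (F_in - F_out) / F_in * 100
Moles reacted = 592 - 226 = 366
X = 366 / 592 * 100
= 0.6182 * 100
= 61.82 %

61.82 %


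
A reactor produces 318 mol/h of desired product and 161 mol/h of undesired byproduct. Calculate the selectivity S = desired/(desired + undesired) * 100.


Selectivity = desired / (desired + undesired) * 100
Total products = 318 + 161 = 479 mol/h
S = 318 / 479 * 100
= 0.6639 * 100
= 66.39 %

66.39 %


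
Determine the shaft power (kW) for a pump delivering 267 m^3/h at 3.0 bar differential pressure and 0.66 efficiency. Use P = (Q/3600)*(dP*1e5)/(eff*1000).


Q = 267 / 3600 = 0.0741667 m^3/s
P = 0.0741667 * (3.0 * 1e5) / 0.66 / 1000 = 33.71

33.71 kW


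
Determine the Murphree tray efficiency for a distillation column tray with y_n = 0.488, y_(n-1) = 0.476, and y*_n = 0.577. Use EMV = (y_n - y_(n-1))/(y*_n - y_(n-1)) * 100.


Murphree vapor efficiency: EMV = (y_n - y_(n-1)) / (y*_n - y_(n-1)) * 100
EMV = (0.488 - 0.476) / (0.577 - 0.476) * 100 = 0.012 / 0.101 * 100 = 11.88

11.88 %


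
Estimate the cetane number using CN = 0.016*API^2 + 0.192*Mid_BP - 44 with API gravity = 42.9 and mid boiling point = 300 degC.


CN = 0.016 * 42.9^2 + 0.192 * 300 - 44
CN = 29.44656 + 57.6 - 44 = 43.04656

43.04656


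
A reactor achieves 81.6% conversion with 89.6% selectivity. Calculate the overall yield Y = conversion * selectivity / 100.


Overall yield = conversion (%) * selectivity (%) / 100
Conversion = 81.6%, Selectivity = 89.6%
Y = 81.6 * 89.6 / 100
= 73.1136 %

73.1136 %


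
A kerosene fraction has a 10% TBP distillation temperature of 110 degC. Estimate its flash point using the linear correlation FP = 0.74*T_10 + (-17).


FP = 0.74 * 110 + (-17) = 64.4

64.4 degC


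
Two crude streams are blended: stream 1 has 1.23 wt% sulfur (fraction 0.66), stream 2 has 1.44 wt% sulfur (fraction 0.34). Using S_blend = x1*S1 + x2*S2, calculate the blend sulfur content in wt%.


Linear sulfur blending: S_blend = x1*S1 + x2*S2
Contribution 1: 0.66 * 1.23 = 0.8118 wt%
Contribution 2: 0.34 * 1.44 = 0.4896 wt%
S_blend = 0.8118 + 0.4896 = 1.3014

1.3014 wt%


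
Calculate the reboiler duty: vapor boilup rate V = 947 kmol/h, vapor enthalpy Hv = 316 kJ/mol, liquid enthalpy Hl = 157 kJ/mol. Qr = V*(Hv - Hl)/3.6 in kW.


Qr = 947 * (316 - 157) / 3.6 = 947 * 159 / 3.6 = 41830

41830 kW


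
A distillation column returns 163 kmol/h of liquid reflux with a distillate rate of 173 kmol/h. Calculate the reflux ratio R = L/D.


Reflux ratio definition: R = L / D (liquid returned / distillate withdrawn)
L = 163 kmol/h, D = 173 kmol/h
R = 163 / 173 = 0.9422

0.9422


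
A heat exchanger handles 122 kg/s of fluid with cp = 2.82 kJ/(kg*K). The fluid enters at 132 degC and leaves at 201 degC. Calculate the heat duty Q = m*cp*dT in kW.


Q = m_dot * cp * delta_T
delta_T = 201 - 132 = 69 K
Q = 122 * 2.82 * 69
= 344.04 * 69
= 23738.76 kW

23738.76 kW


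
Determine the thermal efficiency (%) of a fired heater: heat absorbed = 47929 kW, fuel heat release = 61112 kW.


Furnace efficiency = Q_absorbed / Q_fuel * 100
= 47929 / 61112 * 100 = 78.43

78.43 %


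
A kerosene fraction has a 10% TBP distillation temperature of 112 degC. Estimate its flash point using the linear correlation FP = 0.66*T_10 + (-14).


FP = 0.66 * 112 + (-14) = 59.92

59.92 degC


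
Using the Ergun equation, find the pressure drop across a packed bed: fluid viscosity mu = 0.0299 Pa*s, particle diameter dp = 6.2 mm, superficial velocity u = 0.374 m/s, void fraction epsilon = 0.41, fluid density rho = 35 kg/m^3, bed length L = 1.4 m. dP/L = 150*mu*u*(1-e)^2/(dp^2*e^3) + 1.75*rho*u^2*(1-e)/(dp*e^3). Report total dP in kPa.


dp = 6.2 mm = 0.0062 m
Viscous term = 150*0.0299*0.374*(1-0.41)^2 / (0.0062^2*0.41^3) = 220396
Inertial term = 1.75*35*0.374^2*(1-0.41) / (0.0062*0.41^3) = 11829.3
dP/L = 220396 + 11829.3 = 232225 Pa/m
dP = 232225 * 1.4 / 1000 = 325.1 kPa

325.1 kPa


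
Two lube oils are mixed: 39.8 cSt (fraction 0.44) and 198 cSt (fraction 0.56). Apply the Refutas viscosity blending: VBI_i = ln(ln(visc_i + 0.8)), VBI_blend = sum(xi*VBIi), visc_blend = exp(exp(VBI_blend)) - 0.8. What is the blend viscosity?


Refutas method: VBN_i = 14.534*ln(ln(visc_i + 0.8)) + 10.975, blended linearly by mass fraction; since VBN is linear in VBI_i = ln(ln(visc_i + 0.8)) and the fractions sum to 1, blend VBI directly: visc = exp(exp(VBI_blend)) - 0.8
VBI_1 = ln(ln(39.8 + 0.8)) = 1.30935
VBI_2 = ln(ln(198 + 0.8)) = 1.66625
VBI_blend = 0.44 * 1.30935 + 0.56 * 1.66625 = 1.50921
visc_blend = exp(exp(1.50921)) - 0.8 = 91.33

91.33 cSt


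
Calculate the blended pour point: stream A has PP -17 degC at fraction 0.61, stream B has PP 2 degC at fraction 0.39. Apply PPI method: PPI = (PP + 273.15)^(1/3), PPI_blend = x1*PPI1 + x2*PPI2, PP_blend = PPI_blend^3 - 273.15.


PPI_1 = (-17 + 273.15)^(1/3) = 6.350844
PPI_2 = (2 + 273.15)^(1/3) = 6.504139
PPI_blend = 0.61 * 6.350844 + 0.39 * 6.504139 = 6.410629
PP_blend = 6.410629^3 - 273.15 = 263.4523 - 273.15 = -9.7

-9.7 degC


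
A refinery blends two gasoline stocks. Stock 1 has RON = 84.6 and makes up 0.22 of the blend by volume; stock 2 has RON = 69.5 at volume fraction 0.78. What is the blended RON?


Linear blending: RON_blend = sum(vi * RONi)
Contribution 1: 0.22 * 84.6 = 18.612
Contribution 2: 0.78 * 69.5 = 54.21
RON_blend = 18.612 + 54.21 = 72.822

72.822


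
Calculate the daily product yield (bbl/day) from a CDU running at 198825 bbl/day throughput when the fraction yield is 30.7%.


Crude throughput = 198825 bbl/day
Fraction yield = 30.7%
yield = throughput * fraction / 100
yield = 198825 * 30.7 / 100 = 61039.275

61039.275 bbl/day


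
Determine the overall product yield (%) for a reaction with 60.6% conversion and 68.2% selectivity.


Overall yield = conversion (%) * selectivity (%) / 100
Conversion = 60.6%, Selectivity = 68.2%
Y = 60.6 * 68.2 / 100
= 41.3292 %

41.3292 %


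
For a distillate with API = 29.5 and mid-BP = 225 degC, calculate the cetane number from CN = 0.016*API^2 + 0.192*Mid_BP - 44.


CN = 0.016 * 29.5^2 + 0.192 * 225 - 44
CN = 13.924 + 43.2 - 44 = 13.124

13.124


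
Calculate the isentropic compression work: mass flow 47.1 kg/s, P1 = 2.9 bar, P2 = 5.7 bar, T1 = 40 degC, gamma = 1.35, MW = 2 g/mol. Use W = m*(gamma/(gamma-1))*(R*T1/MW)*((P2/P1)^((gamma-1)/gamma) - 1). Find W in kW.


Isentropic work: W = m*(gamma/(gamma-1))*(R*T1/MW)*((P2/P1)^((gamma-1)/gamma) - 1)
T1 = 40 + 273.15 = 313.15 K
Pressure ratio = 5.7 / 2.9 = 1.96552
Exponent = (1.35 - 1)/1.35 = 0.259259
(P2/P1)^exp - 1 = 1.96552^0.259259 - 1 = 0.19148
W = 47.1 * 1.35 / 0.35 * 8.314 * 313.15 / 2 * 0.19148 = 45280

45280 kW


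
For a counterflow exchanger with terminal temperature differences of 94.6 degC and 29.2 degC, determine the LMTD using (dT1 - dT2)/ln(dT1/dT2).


LMTD = (dT1 - dT2) / ln(dT1/dT2)
= (94.6 - 29.2) / ln(94.6 / 29.2) = 65.4 / 1.17549 = 55.64

55.64 degC


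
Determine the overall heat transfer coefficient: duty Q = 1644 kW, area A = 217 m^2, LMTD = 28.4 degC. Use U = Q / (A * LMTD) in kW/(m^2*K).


From Q = U*A*LMTD, U = Q / (A * LMTD)
U = 1644 / (217 * 28.4) = 1644 / 6162.8 = 0.2668

0.2668 kW/(m^2*K)


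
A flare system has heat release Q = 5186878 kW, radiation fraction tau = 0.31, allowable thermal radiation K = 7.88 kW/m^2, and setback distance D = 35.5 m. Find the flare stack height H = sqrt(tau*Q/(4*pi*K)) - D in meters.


tau*Q/(4*pi*K) = 0.31 * 5186878 / (4 * pi * 7.88) = 16238
sqrt(16238) = 127.428
H = 127.428 - 35.5 = 91.93

91.93 m


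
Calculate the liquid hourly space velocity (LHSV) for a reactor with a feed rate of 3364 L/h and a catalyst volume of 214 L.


LHSV = volumetric feed rate / catalyst volume
= 3364 L/h / 214 L
= 15.72 h^-1

15.72 h^-1


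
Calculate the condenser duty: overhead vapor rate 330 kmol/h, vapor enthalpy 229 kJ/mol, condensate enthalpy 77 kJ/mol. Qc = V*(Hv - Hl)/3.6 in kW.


Qc = 330 * (229 - 77) / 3.6 = 330 * 152 / 3.6 = 13930

13930 kW


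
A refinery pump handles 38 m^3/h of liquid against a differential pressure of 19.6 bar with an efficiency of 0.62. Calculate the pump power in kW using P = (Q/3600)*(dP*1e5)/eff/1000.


Q = 38 / 3600 = 0.0105556 m^3/s
P = 0.0105556 * (19.6 * 1e5) / 0.62 / 1000 = 33.37

33.37 kW


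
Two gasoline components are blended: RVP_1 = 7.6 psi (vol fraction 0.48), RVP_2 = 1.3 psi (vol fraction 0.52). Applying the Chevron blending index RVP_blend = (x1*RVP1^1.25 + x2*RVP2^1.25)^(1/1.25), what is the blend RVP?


Chevron index: RVP_blend = (sum xi*RVPi^1.25)^(1/1.25)
RVP^1.25 terms: 0.48 * 7.6^1.25 + 0.52 * 1.3^1.25 = 6.77884
RVP_blend = 6.77884^(1/1.25) = 4.623

4.623 psi


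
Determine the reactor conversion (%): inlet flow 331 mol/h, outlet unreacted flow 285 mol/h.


X = (F_in - F_out) / F_in * 100
Moles reacted = 331 - 285 = 46
X = 46 / 331 * 100
= 0.1390 * 100
= 13.90 %

13.90 %


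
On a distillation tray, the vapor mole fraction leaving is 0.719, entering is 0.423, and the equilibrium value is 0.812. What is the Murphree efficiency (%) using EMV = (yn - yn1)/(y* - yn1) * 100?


Murphree vapor efficiency: EMV = (y_n - y_(n-1)) / (y*_n - y_(n-1)) * 100
EMV = (0.719 - 0.423) / (0.812 - 0.423) * 100 = 0.296 / 0.389 * 100 = 76.09

76.09 %


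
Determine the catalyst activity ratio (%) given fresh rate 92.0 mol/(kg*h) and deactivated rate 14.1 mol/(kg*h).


Activity (%) = (rate_used / rate_fresh) * 100
rate_used = 14.1, rate_fresh = 92.0
= (14.1 / 92.0) * 100
= 0.1533 * 100 = 15.33

15.33 %


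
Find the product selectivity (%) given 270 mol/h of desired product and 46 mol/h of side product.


Selectivity = desired / (desired + undesired) * 100
Total products = 270 + 46 = 316 mol/h
S = 270 / 316 * 100
= 0.8544 * 100
= 85.44 %

85.44 %


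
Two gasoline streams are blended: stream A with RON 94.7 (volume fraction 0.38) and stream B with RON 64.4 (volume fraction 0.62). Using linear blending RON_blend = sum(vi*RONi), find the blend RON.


Linear blending: RON_blend = sum(vi * RONi)
Contribution 1: 0.38 * 94.7 = 35.986
Contribution 2: 0.62 * 64.4 = 39.928
RON_blend = 35.986 + 39.928 = 75.914

75.914


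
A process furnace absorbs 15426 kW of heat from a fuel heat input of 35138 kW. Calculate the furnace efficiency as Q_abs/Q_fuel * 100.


Furnace efficiency = Q_absorbed / Q_fuel * 100
= 15426 / 35138 * 100 = 43.90

43.90 %


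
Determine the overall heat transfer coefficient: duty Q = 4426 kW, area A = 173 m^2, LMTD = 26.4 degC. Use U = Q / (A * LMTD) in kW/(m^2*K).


From Q = U*A*LMTD, U = Q / (A * LMTD)
U = 4426 / (173 * 26.4) = 4426 / 4567.2 = 0.9691

0.9691 kW/(m^2*K)


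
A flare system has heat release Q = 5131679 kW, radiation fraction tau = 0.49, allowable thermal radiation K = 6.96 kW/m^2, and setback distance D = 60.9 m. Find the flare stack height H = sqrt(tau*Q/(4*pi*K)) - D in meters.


tau*Q/(4*pi*K) = 0.49 * 5131679 / (4 * pi * 6.96) = 28749.9
sqrt(28749.9) = 169.558
H = 169.558 - 60.9 = 108.7

108.7 m


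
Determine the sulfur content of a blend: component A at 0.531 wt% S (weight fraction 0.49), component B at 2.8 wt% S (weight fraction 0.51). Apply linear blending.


Linear sulfur blending: S_blend = x1*S1 + x2*S2
Contribution 1: 0.49 * 0.531 = 0.26019 wt%
Contribution 2: 0.51 * 2.8 = 1.428 wt%
S_blend = 0.26019 + 1.428 = 1.68819

1.68819 wt%


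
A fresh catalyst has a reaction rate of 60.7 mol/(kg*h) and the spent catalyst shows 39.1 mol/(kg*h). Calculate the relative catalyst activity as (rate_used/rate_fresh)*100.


Activity (%) = (rate_used / rate_fresh) * 100
rate_used = 39.1, rate_fresh = 60.7
= (39.1 / 60.7) * 100
= 0.6442 * 100 = 64.42

64.42 %


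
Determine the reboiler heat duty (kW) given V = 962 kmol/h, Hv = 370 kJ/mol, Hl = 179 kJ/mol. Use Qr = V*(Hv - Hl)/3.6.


Qr = 962 * (370 - 179) / 3.6 = 962 * 191 / 3.6 = 51040

51040 kW


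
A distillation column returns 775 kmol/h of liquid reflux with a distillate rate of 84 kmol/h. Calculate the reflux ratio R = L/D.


Reflux ratio definition: R = L / D (liquid returned / distillate withdrawn)
L = 775 kmol/h, D = 84 kmol/h
R = 775 / 84 = 9.226

9.226


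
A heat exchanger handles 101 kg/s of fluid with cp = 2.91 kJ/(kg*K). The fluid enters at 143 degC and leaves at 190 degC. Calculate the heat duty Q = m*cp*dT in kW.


Q = m_dot * cp * delta_T
delta_T = 190 - 143 = 47 K
Q = 101 * 2.91 * 47
= 293.91 * 47
= 13813.77 kW

13813.77 kW


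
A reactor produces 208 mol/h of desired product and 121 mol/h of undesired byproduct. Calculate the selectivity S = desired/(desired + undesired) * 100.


Selectivity = desired / (desired + undesired) * 100
Total products = 208 + 121 = 329 mol/h
S = 208 / 329 * 100
= 0.6322 * 100
= 63.22 %

63.22 %


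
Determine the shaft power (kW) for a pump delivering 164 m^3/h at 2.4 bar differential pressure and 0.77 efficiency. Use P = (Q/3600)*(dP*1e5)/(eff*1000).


Q = 164 / 3600 = 0.0455556 m^3/s
P = 0.0455556 * (2.4 * 1e5) / 0.77 / 1000 = 14.20

14.20 kW


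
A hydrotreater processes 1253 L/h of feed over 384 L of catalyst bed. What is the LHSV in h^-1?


LHSV = volumetric feed rate / catalyst volume
= 1253 L/h / 384 L
= 3.263 h^-1

3.263 h^-1


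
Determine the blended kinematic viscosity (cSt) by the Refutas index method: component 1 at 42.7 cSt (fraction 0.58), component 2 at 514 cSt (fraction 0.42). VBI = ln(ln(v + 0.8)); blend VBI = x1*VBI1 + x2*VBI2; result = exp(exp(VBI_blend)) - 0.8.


Refutas method: VBN_i = 14.534*ln(ln(visc_i + 0.8)) + 10.975, blended linearly by mass fraction; since VBN is linear in VBI_i = ln(ln(visc_i + 0.8)) and the fractions sum to 1, blend VBI directly: visc = exp(exp(VBI_blend)) - 0.8
VBI_1 = ln(ln(42.7 + 0.8)) = 1.32781
VBI_2 = ln(ln(514 + 0.8)) = 1.83159
VBI_blend = 0.58 * 1.32781 + 0.42 * 1.83159 = 1.5394
visc_blend = exp(exp(1.5394)) - 0.8 = 105.0

105.0 cSt


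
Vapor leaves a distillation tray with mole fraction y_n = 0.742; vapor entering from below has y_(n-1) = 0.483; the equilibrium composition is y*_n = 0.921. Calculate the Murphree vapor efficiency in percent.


Murphree vapor efficiency: EMV = (y_n - y_(n-1)) / (y*_n - y_(n-1)) * 100
EMV = (0.742 - 0.483) / (0.921 - 0.483) * 100 = 0.259 / 0.438 * 100 = 59.13

59.13 %


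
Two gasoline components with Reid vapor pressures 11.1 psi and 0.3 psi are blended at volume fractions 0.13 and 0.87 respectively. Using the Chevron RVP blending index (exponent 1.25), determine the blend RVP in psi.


Chevron index: RVP_blend = (sum xi*RVPi^1.25)^(1/1.25)
RVP^1.25 terms: 0.13 * 11.1^1.25 + 0.87 * 0.3^1.25 = 2.82705
RVP_blend = 2.82705^(1/1.25) = 2.297

2.297 psi


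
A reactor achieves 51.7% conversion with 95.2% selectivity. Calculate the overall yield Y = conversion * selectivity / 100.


Overall yield = conversion (%) * selectivity (%) / 100
Conversion = 51.7%, Selectivity = 95.2%
Y = 51.7 * 95.2 / 100
= 49.2184 %

49.2184 %


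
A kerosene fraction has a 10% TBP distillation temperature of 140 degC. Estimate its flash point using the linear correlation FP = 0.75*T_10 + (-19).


FP = 0.75 * 140 + (-19) = 86

86 degC


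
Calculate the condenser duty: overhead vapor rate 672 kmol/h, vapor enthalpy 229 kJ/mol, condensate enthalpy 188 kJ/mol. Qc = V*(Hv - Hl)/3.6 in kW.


Qc = 672 * (229 - 188) / 3.6 = 672 * 41 / 3.6 = 7653

7653 kW


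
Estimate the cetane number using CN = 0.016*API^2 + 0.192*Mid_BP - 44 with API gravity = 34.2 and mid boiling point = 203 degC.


CN = 0.016 * 34.2^2 + 0.192 * 203 - 44
CN = 18.71424 + 38.976 - 44 = 13.69024

13.69024


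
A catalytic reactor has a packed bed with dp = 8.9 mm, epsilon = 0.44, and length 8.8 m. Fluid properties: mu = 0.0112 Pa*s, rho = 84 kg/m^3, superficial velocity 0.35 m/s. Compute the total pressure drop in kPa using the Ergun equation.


dp = 8.9 mm = 0.0089 m
Viscous term = 150*0.0112*0.35*(1-0.44)^2 / (0.0089^2*0.44^3) = 27328.5
Inertial term = 1.75*84*0.35^2*(1-0.44) / (0.0089*0.44^3) = 13301.3
dP/L = 27328.5 + 13301.3 = 40629.8 Pa/m
dP = 40629.8 * 8.8 / 1000 = 357.5 kPa

357.5 kPa


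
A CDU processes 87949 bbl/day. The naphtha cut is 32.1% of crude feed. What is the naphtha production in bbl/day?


Crude throughput = 87949 bbl/day
Fraction yield = 32.1%
yield = throughput * fraction / 100
yield = 87949 * 32.1 / 100 = 28231.629

28231.629 bbl/day


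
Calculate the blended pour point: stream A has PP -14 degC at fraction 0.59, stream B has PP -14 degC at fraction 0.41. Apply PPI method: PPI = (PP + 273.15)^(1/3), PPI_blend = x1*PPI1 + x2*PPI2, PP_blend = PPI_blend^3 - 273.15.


PPI_1 = (-14 + 273.15)^(1/3) = 6.375541
PPI_2 = (-14 + 273.15)^(1/3) = 6.375541
PPI_blend = 0.59 * 6.375541 + 0.41 * 6.375541 = 6.375541
PP_blend = 6.375541^3 - 273.15 = 259.1499 - 273.15 = -14

-14 degC


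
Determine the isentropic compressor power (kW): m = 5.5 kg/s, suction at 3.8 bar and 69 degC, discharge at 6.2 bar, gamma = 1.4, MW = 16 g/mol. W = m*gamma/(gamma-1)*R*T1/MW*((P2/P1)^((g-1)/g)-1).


Isentropic work: W = m*(gamma/(gamma-1))*(R*T1/MW)*((P2/P1)^((gamma-1)/gamma) - 1)
T1 = 69 + 273.15 = 342.15 K
Pressure ratio = 6.2 / 3.8 = 1.63158
Exponent = (1.4 - 1)/1.4 = 0.285714
(P2/P1)^exp - 1 = 1.63158^0.285714 - 1 = 0.150125
W = 5.5 * 1.4 / 0.4 * 8.314 * 342.15 / 16 * 0.150125 = 513.8

513.8 kW


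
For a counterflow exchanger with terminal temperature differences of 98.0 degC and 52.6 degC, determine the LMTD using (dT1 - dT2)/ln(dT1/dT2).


LMTD = (dT1 - dT2) / ln(dT1/dT2)
= (98.0 - 52.6) / ln(98.0 / 52.6) = 45.4 / 0.622251 = 72.96

72.96 degC


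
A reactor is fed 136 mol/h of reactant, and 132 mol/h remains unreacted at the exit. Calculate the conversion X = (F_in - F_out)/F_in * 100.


X = (F_in - F_out) / F_in * 100
Moles reacted = 136 - 132 = 4
X = 4 / 136 * 100
= 0.02941 * 100
= 2.941 %

2.941 %


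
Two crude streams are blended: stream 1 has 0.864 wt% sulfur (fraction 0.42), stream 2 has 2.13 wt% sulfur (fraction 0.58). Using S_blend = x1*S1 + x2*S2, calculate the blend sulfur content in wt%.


Linear sulfur blending: S_blend = x1*S1 + x2*S2
Contribution 1: 0.42 * 0.864 = 0.36288 wt%
Contribution 2: 0.58 * 2.13 = 1.2354 wt%
S_blend = 0.36288 + 1.2354 = 1.59828

1.59828 wt%


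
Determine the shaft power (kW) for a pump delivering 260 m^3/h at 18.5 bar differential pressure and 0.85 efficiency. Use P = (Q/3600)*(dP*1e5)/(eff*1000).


Q = 260 / 3600 = 0.0722222 m^3/s
P = 0.0722222 * (18.5 * 1e5) / 0.85 / 1000 = 157.2

157.2 kW


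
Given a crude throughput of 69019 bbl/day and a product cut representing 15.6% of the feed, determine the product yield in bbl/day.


Crude throughput = 69019 bbl/day
Fraction yield = 15.6%
yield = throughput * fraction / 100
yield = 69019 * 15.6 / 100 = 10766.964

10766.964 bbl/day


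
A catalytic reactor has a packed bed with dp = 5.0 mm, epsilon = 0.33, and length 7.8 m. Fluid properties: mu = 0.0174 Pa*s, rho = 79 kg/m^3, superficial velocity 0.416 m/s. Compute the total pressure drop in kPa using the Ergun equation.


dp = 5.0 mm = 0.005 m
Viscous term = 150*0.0174*0.416*(1-0.33)^2 / (0.005^2*0.33^3) = 542502
Inertial term = 1.75*79*0.416^2*(1-0.33) / (0.005*0.33^3) = 89210.3
dP/L = 542502 + 89210.3 = 631712 Pa/m
dP = 631712 * 7.8 / 1000 = 4927 kPa

4927 kPa


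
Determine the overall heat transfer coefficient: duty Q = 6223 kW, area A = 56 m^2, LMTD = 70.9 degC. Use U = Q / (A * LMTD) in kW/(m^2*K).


From Q = U*A*LMTD, U = Q / (A * LMTD)
U = 6223 / (56 * 70.9) = 6223 / 3970.4 = 1.567

1.567 kW/(m^2*K)


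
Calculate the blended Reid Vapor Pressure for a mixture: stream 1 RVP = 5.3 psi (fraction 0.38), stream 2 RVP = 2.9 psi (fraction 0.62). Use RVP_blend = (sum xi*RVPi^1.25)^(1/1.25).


Chevron index: RVP_blend = (sum xi*RVPi^1.25)^(1/1.25)
RVP^1.25 terms: 0.38 * 5.3^1.25 + 0.62 * 2.9^1.25 = 5.40216
RVP_blend = 5.40216^(1/1.25) = 3.855

3.855 psi


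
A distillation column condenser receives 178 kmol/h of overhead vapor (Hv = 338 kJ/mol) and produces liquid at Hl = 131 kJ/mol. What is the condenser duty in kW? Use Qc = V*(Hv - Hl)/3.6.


Qc = 178 * (338 - 131) / 3.6 = 178 * 207 / 3.6 = 10240

10240 kW


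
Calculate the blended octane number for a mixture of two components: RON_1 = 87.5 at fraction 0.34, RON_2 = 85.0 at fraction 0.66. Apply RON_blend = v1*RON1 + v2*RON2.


Linear blending: RON_blend = sum(vi * RONi)
Contribution 1: 0.34 * 87.5 = 29.75
Contribution 2: 0.66 * 85.0 = 56.1
RON_blend = 29.75 + 56.1 = 85.85

85.85


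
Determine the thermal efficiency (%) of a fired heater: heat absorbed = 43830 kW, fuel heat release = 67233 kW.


Furnace efficiency = Q_absorbed / Q_fuel * 100
= 43830 / 67233 * 100 = 65.19

65.19 %


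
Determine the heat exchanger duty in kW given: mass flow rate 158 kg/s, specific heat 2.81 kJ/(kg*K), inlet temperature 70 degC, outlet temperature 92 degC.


Q = m_dot * cp * delta_T
delta_T = 92 - 70 = 22 K
Q = 158 * 2.81 * 22
= 443.98 * 22
= 9767.56 kW

9767.56 kW


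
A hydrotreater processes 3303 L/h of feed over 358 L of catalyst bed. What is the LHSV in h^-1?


LHSV = volumetric feed rate / catalyst volume
= 3303 L/h / 358 L
= 9.226 h^-1

9.226 h^-1


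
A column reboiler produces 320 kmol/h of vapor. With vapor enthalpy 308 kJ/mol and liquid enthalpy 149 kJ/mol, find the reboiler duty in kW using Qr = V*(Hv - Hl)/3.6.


Qr = 320 * (308 - 149) / 3.6 = 320 * 159 / 3.6 = 14130

14130 kW
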